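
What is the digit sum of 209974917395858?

86

2+0+9+9+7+4+9+1+7+3+9+5+8+5+8 = 86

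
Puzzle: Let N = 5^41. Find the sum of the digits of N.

137

5^41 = 45474735088646411895751953125
Sum of its 29 digits: 137.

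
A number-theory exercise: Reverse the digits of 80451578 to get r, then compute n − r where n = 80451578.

-7063830

Reverse of 80451578 is 87515408.
80451578 − 87515408 = -7063830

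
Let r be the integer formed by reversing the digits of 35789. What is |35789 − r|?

62964

Reverse of 35789 is 98753.
|35789 − 98753| = 62964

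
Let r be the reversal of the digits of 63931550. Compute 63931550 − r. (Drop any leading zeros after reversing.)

58417614

Reverse of 63931550 is 5513936.
63931550 − 5513936 = 58417614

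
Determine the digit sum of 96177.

9+6+1+7+7 = 30

30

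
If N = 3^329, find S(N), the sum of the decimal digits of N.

693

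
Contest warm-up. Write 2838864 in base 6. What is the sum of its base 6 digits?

2838864 in base 6 is 140502520.
Digit sum: 1+4+0+5+0+2+5+2+0 = 19.

19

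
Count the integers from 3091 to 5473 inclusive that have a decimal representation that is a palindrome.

The integers in [3091, 5473] that have a decimal representation that is a palindrome: 3113, 3223, 3333, 3443, 3553, 3663, …, 5335, 5445.
24 qualify.

24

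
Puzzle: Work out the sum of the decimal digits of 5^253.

815

5^253 = 690893484407555570030908149024031965689280029154902510801896277613487344252994164637720600277783058124843783515691973087759607915746555735492240302164645981974899768829345703125
Sum of its 177 digits: 815.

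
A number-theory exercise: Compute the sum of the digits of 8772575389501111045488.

99

8+7+7+2+5+7+5+3+8+9+5+0+1+1+1+1+0+4+5+4+8+8 = 99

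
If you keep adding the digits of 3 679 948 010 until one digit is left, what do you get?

3+6+7+9+9+4+8+0+1+0 = 47
4+7 = 11
1+1 = 2
(Equivalently, 3 679 948 010 mod 9 = 2.)

2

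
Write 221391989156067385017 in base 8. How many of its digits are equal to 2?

4

221391989156067385017 in base 8 is 30001562622340441717271.
The digit 2 appears 4 times.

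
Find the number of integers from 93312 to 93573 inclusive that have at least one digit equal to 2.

The integers in [93312, 93573] that have at least one digit equal to 2: 93312, 93320, 93321, 93322, 93323, 93324, …, 93562, 93572.
54 qualify.

54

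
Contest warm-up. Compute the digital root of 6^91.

9

The digital root of n equals n mod 9 (or 9 when 9 | n), so we need 6^91 mod 9.
6^91 ≡ 0 (mod 9), so the digital root is 9.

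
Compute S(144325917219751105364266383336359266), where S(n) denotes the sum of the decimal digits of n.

151

1+4+4+3+2+5+9+1+7+2+1+9+7+5+1+1+0+5+3+6+4+2+6+6+3+8+3+3+3+6+3+5+9+2+6+6 = 151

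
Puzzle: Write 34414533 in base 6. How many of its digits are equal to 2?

3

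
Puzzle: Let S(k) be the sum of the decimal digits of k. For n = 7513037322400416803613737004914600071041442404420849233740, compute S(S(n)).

First digit sum: 187.
1+8+7 = 16.

16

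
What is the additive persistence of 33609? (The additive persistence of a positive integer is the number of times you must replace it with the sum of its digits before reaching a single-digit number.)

2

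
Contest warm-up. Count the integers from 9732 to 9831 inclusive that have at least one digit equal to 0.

19

The integers in [9732, 9831] that have at least one digit equal to 0: 9740, 9750, 9760, 9770, 9780, 9790, …, 9820, 9830.
19 qualify.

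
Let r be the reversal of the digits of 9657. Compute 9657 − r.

Reverse of 9657 is 7569.
9657 − 7569 = 2088

2088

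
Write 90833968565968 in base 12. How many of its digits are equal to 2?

90833968565968 in base 12 is A230294353294.
The digit 2 appears 3 times.

3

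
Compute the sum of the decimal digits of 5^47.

128

5^47 = 710542735760100185871124267578125
Sum of its 33 digits: 128.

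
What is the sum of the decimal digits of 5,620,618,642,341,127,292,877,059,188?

5+6+2+0+6+1+8+6+4+2+3+4+1+1+2+7+2+9+2+8+7+7+0+5+9+1+8+8 = 124

124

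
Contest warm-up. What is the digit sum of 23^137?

794

23^137 = 3603408796636394106131033457901401161620272319323062878168247797107107060878910273075521213259515593914935716349070812432167922354276365875665683863440450667848319819735572257352144159703
Sum of its 187 digits: 794.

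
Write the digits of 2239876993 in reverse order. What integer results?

Reversing 2239876993 gives 3996789322.

3996789322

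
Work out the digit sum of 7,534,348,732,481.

7+5+3+4+3+4+8+7+3+2+4+8+1 = 59

59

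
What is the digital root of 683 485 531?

7

6+8+3+4+8+5+5+3+1 = 43
4+3 = 7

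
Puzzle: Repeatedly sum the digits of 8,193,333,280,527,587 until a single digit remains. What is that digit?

2

8+1+9+3+3+3+3+2+8+0+5+2+7+5+8+7 = 74
7+4 = 11
1+1 = 2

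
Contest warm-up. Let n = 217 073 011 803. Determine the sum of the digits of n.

2+1+7+0+7+3+0+1+1+8+0+3 = 33

33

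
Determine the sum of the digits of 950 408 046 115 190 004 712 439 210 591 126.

9+5+0+4+0+8+0+4+6+1+1+5+1+9+0+0+0+4+7+1+2+4+3+9+2+1+0+5+9+1+1+2+6 = 110

110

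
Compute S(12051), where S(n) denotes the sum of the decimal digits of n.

9

1+2+0+5+1 = 9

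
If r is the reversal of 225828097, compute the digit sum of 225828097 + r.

41

Reversal of 225828097 is 790828522; 225828097 + 790828522 = 1016656619.
Digit sum of 1016656619: 1+0+1+6+6+5+6+6+1+9 = 41.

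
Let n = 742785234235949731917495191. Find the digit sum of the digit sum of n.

First digit sum: 131.
1+3+1 = 5.

5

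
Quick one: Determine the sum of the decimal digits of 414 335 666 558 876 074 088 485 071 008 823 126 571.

172

4+1+4+3+3+5+6+6+6+5+5+8+8+7+6+0+7+4+0+8+8+4+8+5+0+7+1+0+0+8+8+2+3+1+2+6+5+7+1 = 172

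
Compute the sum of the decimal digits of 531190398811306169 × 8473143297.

132

531190398811306169 × 8473143297 = 4500852367118775633677099193
Sum of its 28 digits: 132.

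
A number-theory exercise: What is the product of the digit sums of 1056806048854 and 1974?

1155

S(1056806048854) = 1+0+5+6+8+0+6+0+4+8+8+5+4 = 55.
S(1974) = 1+9+7+4 = 21.
55 · 21 = 1155.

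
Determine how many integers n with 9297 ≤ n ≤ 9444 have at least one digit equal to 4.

64

The integers in [9297, 9444] that have at least one digit equal to 4: 9304, 9314, 9324, 9334, 9340, 9341, …, 9443, 9444.
64 qualify.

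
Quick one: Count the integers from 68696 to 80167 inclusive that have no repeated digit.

3473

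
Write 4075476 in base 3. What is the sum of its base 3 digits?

4075476 in base 3 is 21200001111120.
Digit sum: 2+1+2+0+0+0+0+1+1+1+1+1+2+0 = 12.

12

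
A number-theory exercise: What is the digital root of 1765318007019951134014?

1+7+6+5+3+1+8+0+0+7+0+1+9+9+5+1+1+3+4+0+1+4 = 76
7+6 = 13
1+3 = 4

4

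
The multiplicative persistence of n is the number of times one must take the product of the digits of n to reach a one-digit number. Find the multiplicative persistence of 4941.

3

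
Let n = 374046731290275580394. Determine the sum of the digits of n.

3+7+4+0+4+6+7+3+1+2+9+0+2+7+5+5+8+0+3+9+4 = 89

89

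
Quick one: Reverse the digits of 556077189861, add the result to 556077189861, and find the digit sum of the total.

Reversal of 556077189861 is 168981770655; 556077189861 + 168981770655 = 725058960516.
Digit sum of 725058960516: 7+2+5+0+5+8+9+6+0+5+1+6 = 54.

54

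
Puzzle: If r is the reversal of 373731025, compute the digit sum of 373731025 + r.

62

Reversal of 373731025 is 520137373; 373731025 + 520137373 = 893868398.
Digit sum of 893868398: 8+9+3+8+6+8+3+9+8 = 62.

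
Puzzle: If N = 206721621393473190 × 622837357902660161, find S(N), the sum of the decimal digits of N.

168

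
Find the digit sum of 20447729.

35

2+0+4+4+7+7+2+9 = 35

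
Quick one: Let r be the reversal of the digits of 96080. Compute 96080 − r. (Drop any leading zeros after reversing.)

88011

Reverse of 96080 is 8069.
96080 − 8069 = 88011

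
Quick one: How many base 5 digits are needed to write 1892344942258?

1892344942258 in base 5 is 222001010301123013, which has 18 digits.

18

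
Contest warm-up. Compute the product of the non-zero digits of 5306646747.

5×3×6×6×4×6×7×4×7 = 2540160

2540160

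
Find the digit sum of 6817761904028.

6+8+1+7+7+6+1+9+0+4+0+2+8 = 59

59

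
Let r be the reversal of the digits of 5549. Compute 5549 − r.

-3906

Reverse of 5549 is 9455.
5549 − 9455 = -3906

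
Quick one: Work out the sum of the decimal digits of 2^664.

907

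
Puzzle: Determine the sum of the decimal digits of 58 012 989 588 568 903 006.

5+8+0+1+2+9+8+9+5+8+8+5+6+8+9+0+3+0+0+6 = 100

100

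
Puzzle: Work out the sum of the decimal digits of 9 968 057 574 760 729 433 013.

105

9+9+6+8+0+5+7+5+7+4+7+6+0+7+2+9+4+3+3+0+1+3 = 105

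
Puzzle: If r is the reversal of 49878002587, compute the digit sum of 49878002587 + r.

Reversal of 49878002587 is 78520087894; 49878002587 + 78520087894 = 128398090481.
Digit sum of 128398090481: 1+2+8+3+9+8+0+9+0+4+8+1 = 53.

53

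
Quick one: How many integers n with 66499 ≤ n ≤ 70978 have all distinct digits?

1338

The integers in [66499, 70978] that have all distinct digits: 67012, 67013, 67014, 67015, 67018, 67019, …, 70965, 70968.
1338 qualify.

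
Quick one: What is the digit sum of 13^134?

13^134 = 185527891590139857462512727292775486906700474012622888422259560852578933556821152045163325153543029046253330364218602374781127879464674541155982178489
Sum of its 150 digits: 664.

664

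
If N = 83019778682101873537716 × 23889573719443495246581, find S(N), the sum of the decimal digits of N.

207

83019778682101873537716 × 23889573719443495246581 = 1983307122997956250965000526501775436223548996
Sum of its 46 digits: 207.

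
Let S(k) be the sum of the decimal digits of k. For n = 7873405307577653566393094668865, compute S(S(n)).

8

First digit sum: 161.
1+6+1 = 8.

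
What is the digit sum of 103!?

103! = 99029007164861804075467152545817733490901658221144924830052805546998766658416222832141441073883538492653516385977292093222882134415149891584000000000000000000000000
Sum of its 164 digits: 621.

621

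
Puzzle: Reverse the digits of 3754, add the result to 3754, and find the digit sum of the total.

20

Reversal of 3754 is 4573; 3754 + 4573 = 8327.
Digit sum of 8327: 8+3+2+7 = 20.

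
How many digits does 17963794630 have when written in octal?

12

17963794630 in base 8 is 205656340306, which has 12 digits.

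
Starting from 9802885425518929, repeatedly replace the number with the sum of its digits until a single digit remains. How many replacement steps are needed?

9802885425518929 → 85 → 13 → 4 (3 steps)

3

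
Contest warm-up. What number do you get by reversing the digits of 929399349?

943993929

Reversing 929399349 gives 943993929.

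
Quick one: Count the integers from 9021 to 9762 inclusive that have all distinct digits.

The integers in [9021, 9762] that have all distinct digits: 9021, 9023, 9024, 9025, 9026, 9027, …, 9761, 9762.
430 qualify.

430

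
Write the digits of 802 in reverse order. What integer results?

Reversing 802 gives 208.

208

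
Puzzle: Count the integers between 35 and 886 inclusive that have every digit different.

The integers in [35, 886] that have every digit different: 35, 36, 37, 38, 39, 40, …, 876, 879.
627 qualify.

627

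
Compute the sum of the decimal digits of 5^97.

293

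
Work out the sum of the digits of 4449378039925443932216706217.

124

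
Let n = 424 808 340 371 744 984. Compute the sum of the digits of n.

4+2+4+8+0+8+3+4+0+3+7+1+7+4+4+9+8+4 = 80

80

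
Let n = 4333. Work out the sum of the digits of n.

13

4+3+3+3 = 13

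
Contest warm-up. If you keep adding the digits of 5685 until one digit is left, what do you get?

5+6+8+5 = 24
2+4 = 6

6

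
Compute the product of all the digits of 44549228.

92160

4×4×5×4×9×2×2×8 = 92160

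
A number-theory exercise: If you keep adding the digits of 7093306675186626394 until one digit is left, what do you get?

7+0+9+3+3+0+6+6+7+5+1+8+6+6+2+6+3+9+4 = 91
9+1 = 10
1+0 = 1

1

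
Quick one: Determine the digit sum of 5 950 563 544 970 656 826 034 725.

5+9+5+0+5+6+3+5+4+4+9+7+0+6+5+6+8+2+6+0+3+4+7+2+5 = 116

116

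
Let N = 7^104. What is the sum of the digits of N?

7^104 = 7765978099609043937218499293609620562868144880570005587642282690671451194588264272062401
Sum of its 88 digits: 409.

409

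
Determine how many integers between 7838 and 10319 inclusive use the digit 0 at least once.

887

The integers in [7838, 10319] that use the digit 0 at least once: 7840, 7850, 7860, 7870, 7880, 7890, …, 10318, 10319.
887 qualify.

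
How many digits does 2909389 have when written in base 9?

2909389 in base 9 is 5423834, which has 7 digits.

7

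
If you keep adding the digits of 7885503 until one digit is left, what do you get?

9

7+8+8+5+5+0+3 = 36
3+6 = 9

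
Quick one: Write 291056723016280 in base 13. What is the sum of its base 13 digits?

88

291056723016280 in base 13 is C6536BA0BB2B0.
Digit sum: 12+6+5+3+6+11+10+0+11+11+2+11+0 = 88.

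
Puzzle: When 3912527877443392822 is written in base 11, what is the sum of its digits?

3912527877443392822 in base 11 is 78169AA5870448834A.
Digit sum: 7+8+1+6+9+10+10+5+8+7+0+4+4+8+8+3+4+10 = 112.

112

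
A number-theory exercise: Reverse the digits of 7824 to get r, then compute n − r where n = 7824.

Reverse of 7824 is 4287.
7824 − 4287 = 3537

3537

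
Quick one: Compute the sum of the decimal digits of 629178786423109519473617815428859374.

6+2+9+1+7+8+7+8+6+4+2+3+1+0+9+5+1+9+4+7+3+6+1+7+8+1+5+4+2+8+8+5+9+3+7+4 = 180

180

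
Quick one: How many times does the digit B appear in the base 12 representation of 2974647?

2974647 in base 12 is BB5533.
The digit B appears 2 times.

2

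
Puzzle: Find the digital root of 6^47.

The digital root of n equals n mod 9 (or 9 when 9 | n), so we need 6^47 mod 9.
6^47 ≡ 0 (mod 9), so the digital root is 9.

9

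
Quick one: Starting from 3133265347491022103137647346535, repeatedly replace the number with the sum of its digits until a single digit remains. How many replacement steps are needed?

2

3133265347491022103137647346535 → 113 → 5 (2 steps)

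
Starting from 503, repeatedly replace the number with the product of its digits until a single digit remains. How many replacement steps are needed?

503 → 0 (1 step)

1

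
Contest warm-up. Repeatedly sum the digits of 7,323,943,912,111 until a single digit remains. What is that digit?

7+3+2+3+9+4+3+9+1+2+1+1+1 = 46
4+6 = 10
1+0 = 1
(Equivalently, 7,323,943,912,111 mod 9 = 1.)

1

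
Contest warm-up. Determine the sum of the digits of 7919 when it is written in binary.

7919 in base 2 is 1111011101111.
Digit sum: 1+1+1+1+0+1+1+1+0+1+1+1+1 = 11.

11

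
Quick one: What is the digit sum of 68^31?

68^31 = 642356752613467390008718064548396883945857956905517842432
Sum of its 57 digits: 275.

275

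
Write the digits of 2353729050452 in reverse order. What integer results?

Reversing 2353729050452 gives 2540509273532.

2540509273532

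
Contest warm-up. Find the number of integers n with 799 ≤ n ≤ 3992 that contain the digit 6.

850

The integers in [799, 3992] that contain the digit 6: 806, 816, 826, 836, 846, 856, …, 3976, 3986.
850 qualify.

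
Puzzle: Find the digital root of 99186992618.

5

9+9+1+8+6+9+9+2+6+1+8 = 68
6+8 = 14
1+4 = 5
(Equivalently, 99186992618 mod 9 = 5.)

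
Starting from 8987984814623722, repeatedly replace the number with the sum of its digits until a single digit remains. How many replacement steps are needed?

3

8987984814623722 → 88 → 16 → 7 (3 steps)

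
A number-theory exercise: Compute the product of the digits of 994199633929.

9×9×4×1×9×9×6×3×3×9×2×9 = 229582512

229582512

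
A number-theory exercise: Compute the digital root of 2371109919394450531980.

3

2+3+7+1+1+0+9+9+1+9+3+9+4+4+5+0+5+3+1+9+8+0 = 93
9+3 = 12
1+2 = 3
(Equivalently, 2371109919394450531980 mod 9 = 3.)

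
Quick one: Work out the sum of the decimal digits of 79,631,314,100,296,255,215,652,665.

7+9+6+3+1+3+1+4+1+0+0+2+9+6+2+5+5+2+1+5+6+5+2+6+6+5 = 102

102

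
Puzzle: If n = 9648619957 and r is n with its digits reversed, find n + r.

17247788426

Reverse of 9648619957 is 7599168469.
9648619957 + 7599168469 = 17247788426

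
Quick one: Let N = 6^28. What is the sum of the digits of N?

6^28 = 6140942214464815497216
Sum of its 22 digits: 90.

90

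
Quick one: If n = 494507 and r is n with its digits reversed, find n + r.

1200001

Reverse of 494507 is 705494.
494507 + 705494 = 1200001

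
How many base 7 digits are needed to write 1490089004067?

1490089004067 in base 7 is 212440536360456, which has 15 digits.

15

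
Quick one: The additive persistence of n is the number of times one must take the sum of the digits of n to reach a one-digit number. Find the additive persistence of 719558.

2

719558 → 35 → 8 (2 steps)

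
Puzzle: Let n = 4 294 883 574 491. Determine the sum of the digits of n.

68

4+2+9+4+8+8+3+5+7+4+4+9+1 = 68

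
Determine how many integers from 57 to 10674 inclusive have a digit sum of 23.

The integers in [57, 10674] that have a digit sum of 23: 599, 689, 698, 779, 788, 797, …, 10589, 10598.
483 qualify.

483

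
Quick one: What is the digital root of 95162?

5

9+5+1+6+2 = 23
2+3 = 5
(Equivalently, 95162 mod 9 = 5.)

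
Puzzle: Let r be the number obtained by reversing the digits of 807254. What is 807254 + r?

Reverse of 807254 is 452708.
807254 + 452708 = 1259962

1259962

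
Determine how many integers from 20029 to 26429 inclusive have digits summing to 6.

The integers in [20029, 26429] that have digits summing to 6: 20031, 20040, 20103, 20112, 20121, 20130, …, 23100, 24000.
32 qualify.

32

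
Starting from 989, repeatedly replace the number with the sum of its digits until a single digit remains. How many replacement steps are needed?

2

989 → 26 → 8 (2 steps)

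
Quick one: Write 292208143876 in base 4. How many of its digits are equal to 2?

292208143876 in base 4 is 10100020331212320010.
The digit 2 appears 4 times.

4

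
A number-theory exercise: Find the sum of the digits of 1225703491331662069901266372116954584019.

1+2+2+5+7+0+3+4+9+1+3+3+1+6+6+2+0+6+9+9+0+1+2+6+6+3+7+2+1+1+6+9+5+4+5+8+4+0+1+9 = 159

159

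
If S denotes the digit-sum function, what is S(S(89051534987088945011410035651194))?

First digit sum: 134.
1+3+4 = 8.

8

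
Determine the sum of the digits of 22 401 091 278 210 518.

53

2+2+4+0+1+0+9+1+2+7+8+2+1+0+5+1+8 = 53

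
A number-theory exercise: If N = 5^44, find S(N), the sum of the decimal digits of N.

151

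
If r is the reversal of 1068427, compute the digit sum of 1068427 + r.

Reversal of 1068427 is 7248601; 1068427 + 7248601 = 8317028.
Digit sum of 8317028: 8+3+1+7+0+2+8 = 29.

29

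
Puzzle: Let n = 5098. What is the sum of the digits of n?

5+0+9+8 = 22

22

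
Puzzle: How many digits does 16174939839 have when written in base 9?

11

16174939839 in base 9 is 45667002126, which has 11 digits.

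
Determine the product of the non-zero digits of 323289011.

2592

3×2×3×2×8×9×1×1 = 2592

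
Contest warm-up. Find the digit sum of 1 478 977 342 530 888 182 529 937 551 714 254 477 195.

197

1+4+7+8+9+7+7+3+4+2+5+3+0+8+8+8+1+8+2+5+2+9+9+3+7+5+5+1+7+1+4+2+5+4+4+7+7+1+9+5 = 197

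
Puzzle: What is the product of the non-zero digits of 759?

315

7×5×9 = 315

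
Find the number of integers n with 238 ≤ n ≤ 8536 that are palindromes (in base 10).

The integers in [238, 8536] that are palindromes (in base 10): 242, 252, 262, 272, 282, 292, …, 8338, 8448.
151 qualify.

151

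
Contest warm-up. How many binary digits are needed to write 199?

8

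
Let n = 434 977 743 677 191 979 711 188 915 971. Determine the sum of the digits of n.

162

4+3+4+9+7+7+7+4+3+6+7+7+1+9+1+9+7+9+7+1+1+1+8+8+9+1+5+9+7+1 = 162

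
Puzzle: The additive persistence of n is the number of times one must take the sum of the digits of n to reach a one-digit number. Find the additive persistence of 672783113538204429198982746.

3

672783113538204429198982746 → 129 → 12 → 3 (3 steps)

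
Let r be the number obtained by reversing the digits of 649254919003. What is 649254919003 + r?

950174371949

Reverse of 649254919003 is 300919452946.
649254919003 + 300919452946 = 950174371949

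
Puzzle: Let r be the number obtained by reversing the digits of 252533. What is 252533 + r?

Reverse of 252533 is 335252.
252533 + 335252 = 587785

587785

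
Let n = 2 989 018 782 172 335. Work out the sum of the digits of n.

75

2+9+8+9+0+1+8+7+8+2+1+7+2+3+3+5 = 75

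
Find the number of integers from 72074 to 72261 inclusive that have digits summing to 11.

3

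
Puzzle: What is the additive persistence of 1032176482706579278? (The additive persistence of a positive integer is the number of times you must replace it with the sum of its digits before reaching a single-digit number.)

1032176482706579278 → 85 → 13 → 4 (3 steps)

3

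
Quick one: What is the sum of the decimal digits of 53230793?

32

5+3+2+3+0+7+9+3 = 32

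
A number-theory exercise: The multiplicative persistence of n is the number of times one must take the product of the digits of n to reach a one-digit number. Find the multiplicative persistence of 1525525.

2

1525525 → 2500 → 0 (2 steps)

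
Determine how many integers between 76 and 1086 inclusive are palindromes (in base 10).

The integers in [76, 1086] that are palindromes (in base 10): 77, 88, 99, 101, 111, 121, …, 999, 1001.
94 qualify.

94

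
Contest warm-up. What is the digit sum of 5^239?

5^239 = 113195988485333904593863991136097397258531639976739227369782686124193766482410563934244143149511976243174405491210972870698534160915915691703048651106655597686767578125
Sum of its 168 digits: 794.

794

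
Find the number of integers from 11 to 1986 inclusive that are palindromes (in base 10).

108

The integers in [11, 1986] that are palindromes (in base 10): 11, 22, 33, 44, 55, 66, …, 1771, 1881.
108 qualify.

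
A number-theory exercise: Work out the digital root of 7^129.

The digital root of n equals n mod 9 (or 9 when 9 | n), so we need 7^129 mod 9.
7^129 ≡ 1 (mod 9), so the digital root is 1.

1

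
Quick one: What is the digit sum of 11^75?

11^75 = 1271895371395064854067857972733284130756282088215517559832718476724993711303251
Sum of its 79 digits: 359.

359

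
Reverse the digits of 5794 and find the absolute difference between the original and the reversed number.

819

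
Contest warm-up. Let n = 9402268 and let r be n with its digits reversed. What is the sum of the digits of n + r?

Reversal of 9402268 is 8622049; 9402268 + 8622049 = 18024317.
Digit sum of 18024317: 1+8+0+2+4+3+1+7 = 26.

26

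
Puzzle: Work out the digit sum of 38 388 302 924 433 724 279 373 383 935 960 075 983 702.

191

3+8+3+8+8+3+0+2+9+2+4+4+3+3+7+2+4+2+7+9+3+7+3+3+8+3+9+3+5+9+6+0+0+7+5+9+8+3+7+0+2 = 191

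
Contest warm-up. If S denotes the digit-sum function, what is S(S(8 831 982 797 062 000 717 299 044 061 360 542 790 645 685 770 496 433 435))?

11

First digit sum: 245.
2+4+5 = 11.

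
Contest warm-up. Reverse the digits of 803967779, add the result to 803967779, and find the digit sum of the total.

Reversal of 803967779 is 977769308; 803967779 + 977769308 = 1781737087.
Digit sum of 1781737087: 1+7+8+1+7+3+7+0+8+7 = 49.

49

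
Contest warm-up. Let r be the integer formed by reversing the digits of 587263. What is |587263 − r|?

224478

Reverse of 587263 is 362785.
|587263 − 362785| = 224478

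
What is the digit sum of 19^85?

460

19^85 = 4943745220665013416622130055650473263726757930236695311442483036762574572597089739422226505532147191437533699
Sum of its 109 digits: 460.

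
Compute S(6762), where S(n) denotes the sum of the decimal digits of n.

6+7+6+2 = 21

21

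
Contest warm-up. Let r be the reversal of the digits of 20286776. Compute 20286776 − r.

Reverse of 20286776 is 67768202.
20286776 − 67768202 = -47481426

-47481426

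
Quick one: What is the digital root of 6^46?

The digital root of n equals n mod 9 (or 9 when 9 | n), so we need 6^46 mod 9.
6^46 ≡ 0 (mod 9), so the digital root is 9.

9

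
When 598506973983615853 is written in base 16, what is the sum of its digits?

133

598506973983615853 in base 16 is 84E52EBFBE32B6D.
Digit sum: 8+4+14+5+2+14+11+15+11+14+3+2+11+6+13 = 133.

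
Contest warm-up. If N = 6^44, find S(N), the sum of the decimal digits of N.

6^44 = 17324272922341479351919144385642496
Sum of its 35 digits: 153.

153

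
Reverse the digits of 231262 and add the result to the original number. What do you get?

493394

Reverse of 231262 is 262132.
231262 + 262132 = 493394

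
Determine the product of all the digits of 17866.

2016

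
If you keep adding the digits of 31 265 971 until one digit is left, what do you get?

7

3+1+2+6+5+9+7+1 = 34
3+4 = 7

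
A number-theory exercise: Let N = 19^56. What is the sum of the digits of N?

316

19^56 = 407569478172909828847318650548420153417875032325531352984650263038054881
Sum of its 72 digits: 316.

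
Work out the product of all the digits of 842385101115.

8×4×2×3×8×5×1×0×1×1×1×5 = 0

0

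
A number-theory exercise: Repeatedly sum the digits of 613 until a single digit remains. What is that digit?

6+1+3 = 10
1+0 = 1

1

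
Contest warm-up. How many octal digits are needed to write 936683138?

10

936683138 in base 8 is 6765123202, which has 10 digits.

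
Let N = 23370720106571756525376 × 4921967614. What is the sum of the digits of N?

23370720106571756525376 × 4921967614 = 115029927480404814184993841172864
Sum of its 33 digits: 144.

144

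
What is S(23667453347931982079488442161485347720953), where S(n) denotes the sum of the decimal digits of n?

2+3+6+6+7+4+5+3+3+4+7+9+3+1+9+8+2+0+7+9+4+8+8+4+4+2+1+6+1+4+8+5+3+4+7+7+2+0+9+5+3 = 193

193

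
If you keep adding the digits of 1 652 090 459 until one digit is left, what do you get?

1+6+5+2+0+9+0+4+5+9 = 41
4+1 = 5

5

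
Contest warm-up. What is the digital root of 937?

9+3+7 = 19
1+9 = 10
1+0 = 1

1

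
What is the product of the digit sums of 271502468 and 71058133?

980

S(271502468) = 2+7+1+5+0+2+4+6+8 = 35.
S(71058133) = 7+1+0+5+8+1+3+3 = 28.
35 · 28 = 980.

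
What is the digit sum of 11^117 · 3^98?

11^117 · 3^98 = 3988660993130201017482836717021428825310251887309047419998262625246450200781371648584452687014491412644382456584474731865274877726086798680915876247470683658083329402419
Sum of its 169 digits: 765.

765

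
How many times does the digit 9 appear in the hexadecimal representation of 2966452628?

2966452628 in base 16 is B0D07994.
The digit 9 appears 2 times.

2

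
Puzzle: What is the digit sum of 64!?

324

64! = 126886932185884164103433389335161480802865516174545192198801894375214704230400000000000000
Sum of its 90 digits: 324.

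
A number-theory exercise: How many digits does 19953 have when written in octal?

5

19953 in base 8 is 46761, which has 5 digits.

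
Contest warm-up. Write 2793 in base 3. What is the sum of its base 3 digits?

7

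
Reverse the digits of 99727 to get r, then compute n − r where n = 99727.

26928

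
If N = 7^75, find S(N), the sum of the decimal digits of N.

262

7^75 = 2411865032257058775038130904326570702735480588505508642005857943
Sum of its 64 digits: 262.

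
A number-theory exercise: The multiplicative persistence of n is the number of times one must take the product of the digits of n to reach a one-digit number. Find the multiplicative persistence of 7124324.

4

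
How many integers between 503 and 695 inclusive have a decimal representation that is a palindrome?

19

The integers in [503, 695] that have a decimal representation that is a palindrome: 505, 515, 525, 535, 545, 555, …, 676, 686.
19 qualify.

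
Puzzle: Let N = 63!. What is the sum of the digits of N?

63! = 1982608315404440064116146708361898137544773690227268628106279599612729753600000000000000
Sum of its 88 digits: 333.

333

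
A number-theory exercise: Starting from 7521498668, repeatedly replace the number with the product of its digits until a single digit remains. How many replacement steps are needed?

7521498668 → 5806080 → 0 (2 steps)

2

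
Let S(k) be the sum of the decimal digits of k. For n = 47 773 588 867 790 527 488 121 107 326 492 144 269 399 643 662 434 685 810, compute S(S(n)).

First digit sum: 271.
2+7+1 = 10.

10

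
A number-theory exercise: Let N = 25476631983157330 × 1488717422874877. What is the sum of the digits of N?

25476631983157330 × 1488717422874877 = 37927505909497647097531995398410
Sum of its 32 digits: 166.

166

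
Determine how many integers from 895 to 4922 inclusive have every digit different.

The integers in [895, 4922] that have every digit different: 895, 896, 897, 901, 902, 903, …, 4920, 4921.
2051 qualify.

2051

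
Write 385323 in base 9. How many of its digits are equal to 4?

385323 in base 9 is 646506.
The digit 4 appears 1 time.

1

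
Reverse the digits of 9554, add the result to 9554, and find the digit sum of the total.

Reversal of 9554 is 4559; 9554 + 4559 = 14113.
Digit sum of 14113: 1+4+1+1+3 = 10.

10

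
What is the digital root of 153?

9

1+5+3 = 9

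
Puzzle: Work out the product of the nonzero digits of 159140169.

9720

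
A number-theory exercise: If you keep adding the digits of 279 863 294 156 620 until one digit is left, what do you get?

7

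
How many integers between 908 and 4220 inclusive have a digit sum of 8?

The integers in [908, 4220] that have a digit sum of 8: 1007, 1016, 1025, 1034, 1043, 1052, …, 4211, 4220.
97 qualify.

97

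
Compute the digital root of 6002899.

7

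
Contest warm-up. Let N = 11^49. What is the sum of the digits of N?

218

11^49 = 1067189571633593786424240872639621090354383081702091
Sum of its 52 digits: 218.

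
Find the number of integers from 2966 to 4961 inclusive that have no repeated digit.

1005

The integers in [2966, 4961] that have no repeated digit: 2967, 2968, 2970, 2971, 2973, 2974, …, 4960, 4961.
1005 qualify.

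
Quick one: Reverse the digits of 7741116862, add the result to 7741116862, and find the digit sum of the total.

Reversal of 7741116862 is 2686111477; 7741116862 + 2686111477 = 10427228339.
Digit sum of 10427228339: 1+0+4+2+7+2+2+8+3+3+9 = 41.

41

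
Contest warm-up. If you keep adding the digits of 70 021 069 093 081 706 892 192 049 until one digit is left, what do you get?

7+0+0+2+1+0+6+9+0+9+3+0+8+1+7+0+6+8+9+2+1+9+2+0+4+9 = 103
1+0+3 = 4

4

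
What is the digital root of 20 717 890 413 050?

2+0+7+1+7+8+9+0+4+1+3+0+5+0 = 47
4+7 = 11
1+1 = 2

2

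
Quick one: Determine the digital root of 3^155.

The digital root of n equals n mod 9 (or 9 when 9 | n), so we need 3^155 mod 9.
3^155 ≡ 0 (mod 9), so the digital root is 9.

9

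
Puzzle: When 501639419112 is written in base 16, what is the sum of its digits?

72

501639419112 in base 16 is 74CC0A14E8.
Digit sum: 7+4+12+12+0+10+1+4+14+8 = 72.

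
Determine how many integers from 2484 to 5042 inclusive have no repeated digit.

1322

The integers in [2484, 5042] that have no repeated digit: 2485, 2486, 2487, 2489, 2490, 2491, …, 5041, 5042.
1322 qualify.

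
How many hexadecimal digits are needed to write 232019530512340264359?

17

232019530512340264359 in base 16 is C93EAF5B574F2A5A7, which has 17 digits.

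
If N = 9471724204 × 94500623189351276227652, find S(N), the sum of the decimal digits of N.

155

9471724204 × 94500623189351276227652 = 895083839955662158103741262489008
Sum of its 33 digits: 155.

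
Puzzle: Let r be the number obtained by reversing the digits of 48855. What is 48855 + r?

104739

Reverse of 48855 is 55884.
48855 + 55884 = 104739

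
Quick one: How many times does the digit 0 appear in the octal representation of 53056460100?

1

53056460100 in base 8 is 613232252504.
The digit 0 appears 1 time.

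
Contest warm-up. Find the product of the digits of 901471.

0

9×0×1×4×7×1 = 0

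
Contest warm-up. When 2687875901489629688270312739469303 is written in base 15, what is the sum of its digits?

197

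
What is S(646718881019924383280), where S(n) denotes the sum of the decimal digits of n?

98

6+4+6+7+1+8+8+8+1+0+1+9+9+2+4+3+8+3+2+8+0 = 98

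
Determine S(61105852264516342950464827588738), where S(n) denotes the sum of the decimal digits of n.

6+1+1+0+5+8+5+2+2+6+4+5+1+6+3+4+2+9+5+0+4+6+4+8+2+7+5+8+8+7+3+8 = 145

145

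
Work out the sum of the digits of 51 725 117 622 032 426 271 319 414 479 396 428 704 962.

168

5+1+7+2+5+1+1+7+6+2+2+0+3+2+4+2+6+2+7+1+3+1+9+4+1+4+4+7+9+3+9+6+4+2+8+7+0+4+9+6+2 = 168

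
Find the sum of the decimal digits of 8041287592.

46

8+0+4+1+2+8+7+5+9+2 = 46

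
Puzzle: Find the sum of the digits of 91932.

9+1+9+3+2 = 24

24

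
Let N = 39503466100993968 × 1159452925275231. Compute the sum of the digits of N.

135

39503466100993968 × 1159452925275231 = 45802409329308380083399070806608
Sum of its 32 digits: 135.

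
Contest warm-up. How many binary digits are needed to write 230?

230 in base 2 is 11100110, which has 8 digits.

8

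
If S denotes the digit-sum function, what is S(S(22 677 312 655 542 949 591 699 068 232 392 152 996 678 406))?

9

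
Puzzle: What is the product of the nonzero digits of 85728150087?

1254400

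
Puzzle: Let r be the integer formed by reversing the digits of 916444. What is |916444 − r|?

Reverse of 916444 is 444619.
|916444 − 444619| = 471825

471825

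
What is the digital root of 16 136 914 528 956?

1+6+1+3+6+9+1+4+5+2+8+9+5+6 = 66
6+6 = 12
1+2 = 3

3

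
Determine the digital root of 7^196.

7

The digital root of n equals n mod 9 (or 9 when 9 | n), so we need 7^196 mod 9.
7^196 ≡ 7 (mod 9), so the digital root is 7.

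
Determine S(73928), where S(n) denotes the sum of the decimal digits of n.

29

7+3+9+2+8 = 29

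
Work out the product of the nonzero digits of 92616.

648

9×2×6×1×6 = 648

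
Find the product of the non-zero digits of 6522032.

6×5×2×2×3×2 = 720

720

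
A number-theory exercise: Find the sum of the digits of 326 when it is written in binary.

4

326 in base 2 is 101000110.
Digit sum: 1+0+1+0+0+0+1+1+0 = 4.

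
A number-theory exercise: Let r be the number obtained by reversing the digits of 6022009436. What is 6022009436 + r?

Reverse of 6022009436 is 6349002206.
6022009436 + 6349002206 = 12371011642

12371011642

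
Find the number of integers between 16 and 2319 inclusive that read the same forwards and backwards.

111

The integers in [16, 2319] that read the same forwards and backwards: 22, 33, 44, 55, 66, 77, …, 2112, 2222.
111 qualify.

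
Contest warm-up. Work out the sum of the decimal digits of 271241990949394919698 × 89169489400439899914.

271241990949394919698 × 89169489400439899914 = 24186509836916285556916489804727187105972
Sum of its 41 digits: 204.

204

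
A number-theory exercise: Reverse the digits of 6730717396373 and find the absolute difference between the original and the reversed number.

2993780225997

Reverse of 6730717396373 is 3736937170376.
|6730717396373 − 3736937170376| = 2993780225997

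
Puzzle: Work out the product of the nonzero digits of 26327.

504

2×6×3×2×7 = 504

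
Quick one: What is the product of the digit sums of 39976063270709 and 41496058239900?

S(39976063270709) = 3+9+9+7+6+0+6+3+2+7+0+7+0+9 = 68.
S(41496058239900) = 4+1+4+9+6+0+5+8+2+3+9+9+0+0 = 60.
68 · 60 = 4080.

4080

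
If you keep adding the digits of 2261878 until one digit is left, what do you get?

7

2+2+6+1+8+7+8 = 34
3+4 = 7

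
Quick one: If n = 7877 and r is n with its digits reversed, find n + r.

Reverse of 7877 is 7787.
7877 + 7787 = 15664

15664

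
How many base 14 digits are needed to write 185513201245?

185513201245 in base 14 is 8D9C0CBAA1, which has 10 digits.

10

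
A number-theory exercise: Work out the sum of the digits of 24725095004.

2+4+7+2+5+0+9+5+0+0+4 = 38

38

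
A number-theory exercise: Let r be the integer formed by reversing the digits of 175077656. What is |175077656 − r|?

481692915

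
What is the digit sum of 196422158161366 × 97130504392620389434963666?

196422158161366 × 97130504392620389434963666 = 19078583296100537139435545688873574927756
Sum of its 41 digits: 205.

205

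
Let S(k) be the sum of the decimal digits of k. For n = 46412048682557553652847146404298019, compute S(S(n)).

11

First digit sum: 155.
1+5+5 = 11.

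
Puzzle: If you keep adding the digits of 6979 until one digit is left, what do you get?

6+9+7+9 = 31
3+1 = 4

4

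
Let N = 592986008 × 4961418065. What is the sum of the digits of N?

592986008 × 4961418065 = 2942051492383434520
Sum of its 19 digits: 70.

70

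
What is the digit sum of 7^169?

7^169 = 66308432636238436452842473186437460393009614888413268588018935125429063450127299609685722840582579480596151640960379027858755420742547356225607
Sum of its 143 digits: 646.

646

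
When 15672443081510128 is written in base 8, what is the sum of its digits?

15672443081510128 in base 8 is 675340040250546360.
Digit sum: 6+7+5+3+4+0+0+4+0+2+5+0+5+4+6+3+6+0 = 60.

60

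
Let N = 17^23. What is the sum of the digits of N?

143

17^23 = 19967568900859523802559065713
Sum of its 29 digits: 143.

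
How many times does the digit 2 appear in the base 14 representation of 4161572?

1

4161572 in base 14 is 7A4872.
The digit 2 appears 1 time.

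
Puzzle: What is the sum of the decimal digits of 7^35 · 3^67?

270

7^35 · 3^67 = 35120077590338500481565658489985609250841893840063602158058541
Sum of its 62 digits: 270.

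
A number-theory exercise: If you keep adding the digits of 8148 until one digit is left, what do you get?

8+1+4+8 = 21
2+1 = 3

3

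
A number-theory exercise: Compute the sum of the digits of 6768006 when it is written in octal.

6768006 in base 8 is 31642606.
Digit sum: 3+1+6+4+2+6+0+6 = 28.

28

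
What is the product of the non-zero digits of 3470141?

3×4×7×1×4×1 = 336

336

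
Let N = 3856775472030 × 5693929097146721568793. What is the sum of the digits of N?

3856775472030 × 5693929097146721568793 = 21960206081353398804648604692359790
Sum of its 35 digits: 156.

156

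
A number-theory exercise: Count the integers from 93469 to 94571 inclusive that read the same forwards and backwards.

The integers in [93469, 94571] that read the same forwards and backwards: 93539, 93639, 93739, 93839, 93939, 94049, …, 94449, 94549.
11 qualify.

11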